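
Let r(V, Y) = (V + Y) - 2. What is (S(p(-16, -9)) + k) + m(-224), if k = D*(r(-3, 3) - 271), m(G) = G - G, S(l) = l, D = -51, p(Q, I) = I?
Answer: 13914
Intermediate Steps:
r(V, Y) = -2 + V + Y
m(G) = 0
k = 13923 (k = -51*((-2 - 3 + 3) - 271) = -51*(-2 - 271) = -51*(-273) = 13923)
(S(p(-16, -9)) + k) + m(-224) = (-9 + 13923) + 0 = 13914 + 0 = 13914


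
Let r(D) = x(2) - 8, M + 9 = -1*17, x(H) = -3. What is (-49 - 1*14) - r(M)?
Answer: -52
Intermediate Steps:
M = -26 (M = -9 - 1*17 = -9 - 17 = -26)
r(D) = -11 (r(D) = -3 - 8 = -11)
(-49 - 1*14) - r(M) = (-49 - 1*14) - 1*(-11) = (-49 - 14) + 11 = -63 + 11 = -52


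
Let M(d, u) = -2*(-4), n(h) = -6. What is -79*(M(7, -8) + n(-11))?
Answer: -158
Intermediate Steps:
M(d, u) = 8
-79*(M(7, -8) + n(-11)) = -79*(8 - 6) = -79*2 = -158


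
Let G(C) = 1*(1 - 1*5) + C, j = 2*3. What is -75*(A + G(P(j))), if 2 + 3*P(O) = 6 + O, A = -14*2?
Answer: 2150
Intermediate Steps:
A = -28
j = 6
P(O) = 4/3 + O/3 (P(O) = -⅔ + (6 + O)/3 = -⅔ + (2 + O/3) = 4/3 + O/3)
G(C) = -4 + C (G(C) = 1*(1 - 5) + C = 1*(-4) + C = -4 + C)
-75*(A + G(P(j))) = -75*(-28 + (-4 + (4/3 + (⅓)*6))) = -75*(-28 + (-4 + (4/3 + 2))) = -75*(-28 + (-4 + 10/3)) = -75*(-28 - ⅔) = -75*(-86/3) = 2150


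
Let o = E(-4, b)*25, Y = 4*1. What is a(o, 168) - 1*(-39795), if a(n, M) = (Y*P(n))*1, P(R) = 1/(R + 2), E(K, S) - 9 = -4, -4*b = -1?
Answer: 5053969/127 ≈ 39795.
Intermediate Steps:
b = ¼ (b = -¼*(-1) = ¼ ≈ 0.25000)
E(K, S) = 5 (E(K, S) = 9 - 4 = 5)
P(R) = 1/(2 + R)
Y = 4
o = 125 (o = 5*25 = 125)
a(n, M) = 4/(2 + n) (a(n, M) = (4/(2 + n))*1 = 4/(2 + n))
a(o, 168) - 1*(-39795) = 4/(2 + 125) - 1*(-39795) = 4/127 + 39795 = 5053969/127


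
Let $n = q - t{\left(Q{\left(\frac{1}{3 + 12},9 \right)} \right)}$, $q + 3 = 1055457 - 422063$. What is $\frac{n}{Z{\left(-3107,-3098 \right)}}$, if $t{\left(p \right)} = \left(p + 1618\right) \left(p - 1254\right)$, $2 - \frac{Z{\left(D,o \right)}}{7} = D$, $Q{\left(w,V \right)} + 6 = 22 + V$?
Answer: $\frac{2652638}{21763} \approx 121.89$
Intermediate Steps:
$Q{\left(w,V \right)} = 16 + V$ ($Q{\left(w,V \right)} = -6 + \left(22 + V\right) = 16 + V$)
$Z{\left(D,o \right)} = 14 - 7 D$
$q = 633391$ ($q = -3 + \left(1055457 - 422063\right) = -3 + 633394 = 633391$)
$t{\left(p \right)} = \left(-1254 + p\right) \left(1618 + p\right)$ ($t{\left(p \right)} = \left(1618 + p\right) \left(-1254 + p\right) = \left(-1254 + p\right) \left(1618 + p\right)$)
$n = 2652638$ ($n = 633391 - \left(-2028972 + \left(16 + 9\right)^{2} + 364 \left(16 + 9\right)\right) = 633391 - \left(-2028972 + 25^{2} + 364 \cdot 25\right) = 633391 - \left(-2028972 + 625 + 9100\right) = 633391 - -2019247 = 633391 + 2019247 = 2652638$)
$\frac{n}{Z{\left(-3107,-3098 \right)}} = \frac{2652638}{14 - -21749} = \frac{2652638}{14 + 21749} = \frac{2652638}{21763}$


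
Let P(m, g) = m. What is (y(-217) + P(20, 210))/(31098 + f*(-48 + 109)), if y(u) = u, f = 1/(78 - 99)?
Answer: -4137/652997 ≈ -0.0063354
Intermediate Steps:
f = -1/21 (f = 1/(-21) = -1/21 ≈ -0.047619)
(y(-217) + P(20, 210))/(31098 + f*(-48 + 109)) = (-217 + 20)/(31098 - (-48 + 109)/21) = -197/(31098 - 1/21*61) = -197/(31098 - 61/21) = -197/652997/21 = -197*21/652997 = -4137/652997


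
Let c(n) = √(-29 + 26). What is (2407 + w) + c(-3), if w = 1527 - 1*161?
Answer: 3773 + I*√3 ≈ 3773.0 + 1.732*I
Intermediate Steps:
w = 1366 (w = 1527 - 161 = 1366)
c(n) = I*√3 (c(n) = √(-3) = I*√3)
(2407 + w) + c(-3) = (2407 + 1366) + I*√3 = 3773 + I*√3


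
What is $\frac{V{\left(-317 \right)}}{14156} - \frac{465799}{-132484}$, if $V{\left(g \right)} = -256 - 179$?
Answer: $\frac{817027513}{234430438} \approx 3.4852$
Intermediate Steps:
$V{\left(g \right)} = -435$ ($V{\left(g \right)} = -256 - 179 = -435$)
$\frac{V{\left(-317 \right)}}{14156} - \frac{465799}{-132484} = - \frac{435}{14156} - \frac{465799}{-132484} = \left(-435\right) \frac{1}{14156} - - \frac{465799}{132484} = - \frac{435}{14156} + \frac{465799}{132484} = \frac{817027513}{234430438}$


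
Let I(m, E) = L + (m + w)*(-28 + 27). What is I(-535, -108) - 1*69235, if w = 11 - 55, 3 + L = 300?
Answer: -68359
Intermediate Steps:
L = 297 (L = -3 + 300 = 297)
w = -44
I(m, E) = 341 - m (I(m, E) = 297 + (m - 44)*(-28 + 27) = 297 + (-44 + m)*(-1) = 297 + (44 - m) = 341 - m)
I(-535, -108) - 1*69235 = (341 - 1*(-535)) - 1*69235 = (341 + 535) - 69235 = 876 - 69235 = -68359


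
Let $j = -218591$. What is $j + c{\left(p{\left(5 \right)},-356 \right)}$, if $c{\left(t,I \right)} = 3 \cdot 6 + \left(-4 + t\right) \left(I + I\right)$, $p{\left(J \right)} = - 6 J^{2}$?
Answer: $-108925$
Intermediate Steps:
$c{\left(t,I \right)} = 18 + 2 I \left(-4 + t\right)$ ($c{\left(t,I \right)} = 18 + \left(-4 + t\right) 2 I = 18 + 2 I \left(-4 + t\right)$)
$j + c{\left(p{\left(5 \right)},-356 \right)} = -218591 + \left(18 - -2848 + 2 \left(-356\right) \left(- 6 \cdot 5^{2}\right)\right) = -218591 + \left(18 + 2848 + 2 \left(-356\right) \left(\left(-6\right) 25\right)\right) = -218591 + \left(18 + 2848 + 2 \left(-356\right) \left(-150\right)\right) = -218591 + \left(18 + 2848 + 106800\right) = -218591 + 109666 = -108925$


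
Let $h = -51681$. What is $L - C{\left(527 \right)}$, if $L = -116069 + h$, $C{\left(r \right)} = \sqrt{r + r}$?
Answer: $-167750 - \sqrt{1054} \approx -1.6778 \cdot 10^{5}$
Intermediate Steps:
$C{\left(r \right)} = \sqrt{2} \sqrt{r}$ ($C{\left(r \right)} = \sqrt{2 r} = \sqrt{2} \sqrt{r}$)
$L = -167750$ ($L = -116069 - 51681 = -167750$)
$L - C{\left(527 \right)} = -167750 - \sqrt{2} \sqrt{527} = -167750 - \sqrt{1054}$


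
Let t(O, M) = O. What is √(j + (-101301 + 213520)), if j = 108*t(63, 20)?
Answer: √119023 ≈ 345.00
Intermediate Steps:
j = 6804 (j = 108*63 = 6804)
√(j + (-101301 + 213520)) = √(6804 + (-101301 + 213520)) = √(6804 + 112219) = √119023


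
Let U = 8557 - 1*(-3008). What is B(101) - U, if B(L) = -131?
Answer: -11696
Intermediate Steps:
U = 11565 (U = 8557 + 3008 = 11565)
B(101) - U = -131 - 1*11565 = -131 - 11565 = -11696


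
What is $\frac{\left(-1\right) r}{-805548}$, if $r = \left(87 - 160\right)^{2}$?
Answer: $\frac{5329}{805548} \approx 0.0066154$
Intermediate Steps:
$r = 5329$ ($r = \left(-73\right)^{2} = 5329$)
$\frac{\left(-1\right) r}{-805548} = \frac{\left(-1\right) 5329}{-805548} = \left(-5329\right) \left(- \frac{1}{805548}\right) = \frac{5329}{805548}$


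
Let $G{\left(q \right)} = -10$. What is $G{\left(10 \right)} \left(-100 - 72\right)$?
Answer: $1720$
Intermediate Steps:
$G{\left(10 \right)} \left(-100 - 72\right) = - 10 \left(-100 - 72\right) = \left(-10\right) \left(-172\right) = 1720$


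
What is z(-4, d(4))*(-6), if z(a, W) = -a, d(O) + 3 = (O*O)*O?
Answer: -24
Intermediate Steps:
d(O) = -3 + O³ (d(O) = -3 + (O*O)*O = -3 + O²*O = -3 + O³)
z(-4, d(4))*(-6) = -1*(-4)*(-6) = 4*(-6) = -24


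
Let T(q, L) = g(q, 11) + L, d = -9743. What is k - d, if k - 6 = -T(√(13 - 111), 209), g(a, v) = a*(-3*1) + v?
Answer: 9529 + 21*I*√2 ≈ 9529.0 + 29.698*I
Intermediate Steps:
g(a, v) = v - 3*a (g(a, v) = a*(-3) + v = -3*a + v = v - 3*a)
T(q, L) = 11 + L - 3*q (T(q, L) = (11 - 3*q) + L = 11 + L - 3*q)
k = -214 + 21*I*√2 (k = 6 - (11 + 209 - 3*√(13 - 111)) = 6 - (11 + 209 - 21*I*√2) = 6 - (220 - 21*I*√2) = 6 + (-220 + 21*I*√2) = -214 + 21*I*√2 ≈ -214.0 + 29.698*I)
k - d = (-214 + 21*I*√2) - 1*(-9743) = (-214 + 21*I*√2) + 9743 = 9529 + 21*I*√2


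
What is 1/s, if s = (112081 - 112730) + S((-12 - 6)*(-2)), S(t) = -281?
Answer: -1/930 ≈ -0.0010753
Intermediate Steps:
s = -930 (s = (112081 - 112730) - 281 = -649 - 281 = -930)
1/s = 1/(-930) = -1/930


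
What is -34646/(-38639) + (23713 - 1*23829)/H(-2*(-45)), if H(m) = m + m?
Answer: 438539/1738755 ≈ 0.25221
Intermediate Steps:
H(m) = 2*m
-34646/(-38639) + (23713 - 1*23829)/H(-2*(-45)) = -34646/(-38639) + (23713 - 1*23829)/((2*(-2*(-45)))) = -34646*(-1/38639) + (23713 - 23829)/((2*90)) = 34646/38639 - 116/180 = 34646/38639 - 116*1/180 = 34646/38639 - 29/45 = 438539/1738755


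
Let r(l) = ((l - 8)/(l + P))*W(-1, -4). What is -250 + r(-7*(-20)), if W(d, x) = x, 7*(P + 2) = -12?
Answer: -40366/159 ≈ -253.87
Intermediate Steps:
P = -26/7 (P = -2 + (⅐)*(-12) = -2 - 12/7 = -26/7 ≈ -3.7143)
r(l) = -4*(-8 + l)/(-26/7 + l) (r(l) = ((l - 8)/(l - 26/7))*(-4) = ((-8 + l)/(-26/7 + l))*(-4) = -4*(-8 + l)/(-26/7 + l))
-250 + r(-7*(-20)) = -250 + 28*(8 - (-7)*(-20))/(-26 + 7*(-7*(-20))) = -250 + 28*(8 - 1*140)/(-26 + 7*140) = -250 + 28*(8 - 140)/(-26 + 980) = -250 + 28*(-132)/954 = -250 + 28*(1/954)*(-132) = -250 - 616/159 = -40366/159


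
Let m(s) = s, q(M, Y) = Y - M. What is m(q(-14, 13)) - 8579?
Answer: -8552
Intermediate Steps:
m(q(-14, 13)) - 8579 = (13 - 1*(-14)) - 8579 = (13 + 14) - 8579 = 27 - 8579 = -8552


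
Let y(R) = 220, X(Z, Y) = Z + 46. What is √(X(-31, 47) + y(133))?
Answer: √235 ≈ 15.330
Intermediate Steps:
X(Z, Y) = 46 + Z
√(X(-31, 47) + y(133)) = √((46 - 31) + 220) = √(15 + 220) = √235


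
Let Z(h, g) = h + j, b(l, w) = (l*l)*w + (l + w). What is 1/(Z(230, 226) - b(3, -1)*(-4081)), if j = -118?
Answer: -1/28455 ≈ -3.5143e-5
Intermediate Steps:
b(l, w) = l + w + w*l² (b(l, w) = l²*w + (l + w) = w*l² + (l + w) = l + w + w*l²)
Z(h, g) = -118 + h (Z(h, g) = h - 118 = -118 + h)
1/(Z(230, 226) - b(3, -1)*(-4081)) = 1/((-118 + 230) - (3 - 1 - 1*3²)*(-4081)) = 1/(112 - (3 - 1 - 1*9)*(-4081)) = 1/(112 - (3 - 1 - 9)*(-4081)) = 1/(112 - (-7)*(-4081)) = 1/(112 - 1*28567) = 1/(112 - 28567) = 1/(-28455) = -1/28455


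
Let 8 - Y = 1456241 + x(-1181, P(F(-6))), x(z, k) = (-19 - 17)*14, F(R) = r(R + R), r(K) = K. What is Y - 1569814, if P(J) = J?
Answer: -3025543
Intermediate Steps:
F(R) = 2*R (F(R) = R + R = 2*R)
x(z, k) = -504 (x(z, k) = -36*14 = -504)
Y = -1455729 (Y = 8 - (1456241 - 504) = 8 - 1*1455737 = 8 - 1455737 = -1455729)
Y - 1569814 = -1455729 - 1569814 = -3025543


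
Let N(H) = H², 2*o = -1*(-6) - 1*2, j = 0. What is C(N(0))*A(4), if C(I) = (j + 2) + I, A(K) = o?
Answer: 4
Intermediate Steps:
o = 2 (o = (-1*(-6) - 1*2)/2 = (6 - 2)/2 = (½)*4 = 2)
A(K) = 2
C(I) = 2 + I (C(I) = (0 + 2) + I = 2 + I)
C(N(0))*A(4) = (2 + 0²)*2 = (2 + 0)*2 = 2*2 = 4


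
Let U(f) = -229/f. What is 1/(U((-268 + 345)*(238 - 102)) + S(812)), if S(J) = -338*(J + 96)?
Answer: -10472/3213898917 ≈ -3.2583e-6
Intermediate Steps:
S(J) = -32448 - 338*J (S(J) = -338*(96 + J) = -32448 - 338*J)
1/(U((-268 + 345)*(238 - 102)) + S(812)) = 1/(-229*1/((-268 + 345)*(238 - 102)) + (-32448 - 338*812)) = 1/(-229/(77*136) + (-32448 - 274456)) = 1/(-229/10472 - 306904) = 1/(-3213898917/10472) = -10472/3213898917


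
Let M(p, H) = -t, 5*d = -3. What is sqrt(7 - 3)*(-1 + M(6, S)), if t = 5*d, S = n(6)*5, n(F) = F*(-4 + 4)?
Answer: 4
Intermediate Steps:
n(F) = 0 (n(F) = F*0 = 0)
d = -3/5 (d = (1/5)*(-3) = -3/5 ≈ -0.60000)
S = 0 (S = 0*5 = 0)
t = -3 (t = 5*(-3/5) = -3)
M(p, H) = 3 (M(p, H) = -1*(-3) = 3)
sqrt(7 - 3)*(-1 + M(6, S)) = sqrt(7 - 3)*(-1 + 3) = sqrt(4)*2 = 2*2 = 4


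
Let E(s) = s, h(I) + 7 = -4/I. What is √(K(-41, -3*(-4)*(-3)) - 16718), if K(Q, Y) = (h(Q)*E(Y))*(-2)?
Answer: I*√28938374/41 ≈ 131.21*I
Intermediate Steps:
h(I) = -7 - 4/I
K(Q, Y) = -2*Y*(-7 - 4/Q) (K(Q, Y) = ((-7 - 4/Q)*Y)*(-2) = (Y*(-7 - 4/Q))*(-2) = -2*Y*(-7 - 4/Q))
√(K(-41, -3*(-4)*(-3)) - 16718) = √((14*(-3*(-4)*(-3)) + 8*(-3*(-4)*(-3))/(-41)) - 16718) = √((14*(12*(-3)) + 8*(12*(-3))*(-1/41)) - 16718) = √((14*(-36) + 8*(-36)*(-1/41)) - 16718) = √((-504 + 288/41) - 16718) = √(-20376/41 - 16718) = √(-705814/41) = I*√28938374/41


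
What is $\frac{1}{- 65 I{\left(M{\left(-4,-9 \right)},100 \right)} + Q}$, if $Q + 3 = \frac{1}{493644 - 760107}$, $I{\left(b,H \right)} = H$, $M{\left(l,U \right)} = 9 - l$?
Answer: $- \frac{266463}{1732808890} \approx -0.00015378$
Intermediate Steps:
$Q = - \frac{799390}{266463}$ ($Q = -3 + \frac{1}{493644 - 760107} = -3 + \frac{1}{-266463} = -3 - \frac{1}{266463} = - \frac{799390}{266463} \approx -3.0$)
$\frac{1}{- 65 I{\left(M{\left(-4,-9 \right)},100 \right)} + Q} = \frac{1}{\left(-65\right) 100 - \frac{799390}{266463}} = \frac{1}{-6500 - \frac{799390}{266463}} = \frac{1}{- \frac{1732808890}{266463}} = - \frac{266463}{1732808890}$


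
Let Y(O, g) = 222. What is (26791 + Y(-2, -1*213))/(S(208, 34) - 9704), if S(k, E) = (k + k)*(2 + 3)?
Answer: -27013/7624 ≈ -3.5432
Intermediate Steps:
S(k, E) = 10*k (S(k, E) = (2*k)*5 = 10*k)
(26791 + Y(-2, -1*213))/(S(208, 34) - 9704) = (26791 + 222)/(10*208 - 9704) = 27013/(2080 - 9704) = 27013/(-7624) = 27013*(-1/7624) = -27013/7624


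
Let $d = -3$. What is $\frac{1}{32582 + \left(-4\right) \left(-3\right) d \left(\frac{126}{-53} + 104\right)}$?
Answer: $\frac{53}{1532950} \approx 3.4574 \cdot 10^{-5}$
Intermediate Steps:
$\frac{1}{32582 + \left(-4\right) \left(-3\right) d \left(\frac{126}{-53} + 104\right)} = \frac{1}{32582 + \left(-4\right) \left(-3\right) \left(-3\right) \left(\frac{126}{-53} + 104\right)} = \frac{1}{32582 + 12 \left(-3\right) \left(126 \left(- \frac{1}{53}\right) + 104\right)} = \frac{1}{32582 - 36 \left(- \frac{126}{53} + 104\right)} = \frac{1}{32582 - \frac{193896}{53}} = \frac{1}{\frac{1532950}{53}} = \frac{53}{1532950}$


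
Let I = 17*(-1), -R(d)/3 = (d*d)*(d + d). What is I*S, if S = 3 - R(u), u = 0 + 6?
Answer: -22083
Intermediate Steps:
u = 6
R(d) = -6*d³ (R(d) = -3*d*d*(d + d) = -3*d²*2*d = -6*d³)
I = -17
S = 1299 (S = 3 - (-6)*6³ = 3 - (-6)*216 = 3 - 1*(-1296) = 3 + 1296 = 1299)
I*S = -17*1299 = -22083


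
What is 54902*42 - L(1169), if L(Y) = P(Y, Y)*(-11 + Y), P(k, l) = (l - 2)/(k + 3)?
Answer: 1350572331/586 ≈ 2.3047e+6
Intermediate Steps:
P(k, l) = (-2 + l)/(3 + k)
L(Y) = (-11 + Y)*(-2 + Y)/(3 + Y) (L(Y) = ((-2 + Y)/(3 + Y))*(-11 + Y) = (-11 + Y)*(-2 + Y)/(3 + Y))
54902*42 - L(1169) = 54902*42 - (-11 + 1169)*(-2 + 1169)/(3 + 1169) = 2305884 - 1158*1167/1172 = 2305884 - 1*675693/586 = 2305884 - 675693/586 = 1350572331/586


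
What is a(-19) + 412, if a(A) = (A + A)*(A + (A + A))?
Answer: 2578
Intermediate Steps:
a(A) = 6*A² (a(A) = (2*A)*(A + 2*A) = (2*A)*(3*A) = 6*A²)
a(-19) + 412 = 6*(-19)² + 412 = 6*361 + 412 = 2166 + 412 = 2578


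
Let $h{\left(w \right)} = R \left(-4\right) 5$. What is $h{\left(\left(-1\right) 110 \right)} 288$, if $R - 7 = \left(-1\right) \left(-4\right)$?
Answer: $-63360$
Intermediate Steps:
$R = 11$ ($R = 7 - -4 = 7 + 4 = 11$)
$h{\left(w \right)} = -220$ ($h{\left(w \right)} = 11 \left(-4\right) 5 = \left(-44\right) 5 = -220$)
$h{\left(\left(-1\right) 110 \right)} 288 = \left(-220\right) 288 = -63360$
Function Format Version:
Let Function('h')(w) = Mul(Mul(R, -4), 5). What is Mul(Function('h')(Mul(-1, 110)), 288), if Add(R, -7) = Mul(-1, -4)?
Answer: -63360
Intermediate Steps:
R = 11 (R = Add(7, Mul(-1, -4)) = Add(7, 4) = 11)
Function('h')(w) = -220 (Function('h')(w) = Mul(Mul(11, -4), 5) = Mul(-44, 5) = -220)
Mul(Function('h')(Mul(-1, 110)), 288) = Mul(-220, 288) = -63360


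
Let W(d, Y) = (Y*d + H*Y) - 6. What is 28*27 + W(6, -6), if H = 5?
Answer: 684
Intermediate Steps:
W(d, Y) = -6 + 5*Y + Y*d (W(d, Y) = (Y*d + 5*Y) - 6 = (5*Y + Y*d) - 6 = -6 + 5*Y + Y*d)
28*27 + W(6, -6) = 28*27 + (-6 + 5*(-6) - 6*6) = 756 + (-6 - 30 - 36) = 756 - 72 = 684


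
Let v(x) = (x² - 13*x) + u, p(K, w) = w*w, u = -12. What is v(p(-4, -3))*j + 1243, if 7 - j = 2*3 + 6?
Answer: 1483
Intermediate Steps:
p(K, w) = w²
j = -5 (j = 7 - (2*3 + 6) = 7 - (6 + 6) = 7 - 1*12 = 7 - 12 = -5)
v(x) = -12 + x² - 13*x (v(x) = (x² - 13*x) - 12 = -12 + x² - 13*x)
v(p(-4, -3))*j + 1243 = (-12 + ((-3)²)² - 13*(-3)²)*(-5) + 1243 = (-12 + 9² - 13*9)*(-5) + 1243 = (-12 + 81 - 117)*(-5) + 1243 = -48*(-5) + 1243 = 240 + 1243 = 1483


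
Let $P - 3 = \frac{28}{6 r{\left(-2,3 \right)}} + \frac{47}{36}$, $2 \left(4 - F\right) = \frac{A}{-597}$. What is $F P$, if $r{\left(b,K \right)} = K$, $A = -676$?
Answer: $\frac{216275}{10746} \approx 20.126$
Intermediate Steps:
$F = \frac{2050}{597}$ ($F = 4 - \frac{\left(-676\right) \frac{1}{-597}}{2} = 4 - \frac{\left(-676\right) \left(- \frac{1}{597}\right)}{2} = 4 - \frac{338}{597} = \frac{2050}{597} \approx 3.4338$)
$P = \frac{211}{36}$ ($P = 3 + \left(\frac{28}{6 \cdot 3} + \frac{47}{36}\right) = 3 + \left(\frac{28}{18} + 47 \cdot \frac{1}{36}\right) = 3 + \left(28 \cdot \frac{1}{18} + \frac{47}{36}\right) = 3 + \left(\frac{14}{9} + \frac{47}{36}\right) = 3 + \frac{103}{36} = \frac{211}{36} \approx 5.8611$)
$F P = \frac{2050}{597} \cdot \frac{211}{36} = \frac{216275}{10746}$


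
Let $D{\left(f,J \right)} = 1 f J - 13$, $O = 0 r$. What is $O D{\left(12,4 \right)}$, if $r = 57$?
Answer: $0$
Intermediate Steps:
$O = 0$ ($O = 0 \cdot 57 = 0$)
$D{\left(f,J \right)} = -13 + J f$ ($D{\left(f,J \right)} = f J - 13 = J f - 13 = -13 + J f$)
$O D{\left(12,4 \right)} = 0 \left(-13 + 4 \cdot 12\right) = 0 \left(-13 + 48\right) = 0 \cdot 35 = 0$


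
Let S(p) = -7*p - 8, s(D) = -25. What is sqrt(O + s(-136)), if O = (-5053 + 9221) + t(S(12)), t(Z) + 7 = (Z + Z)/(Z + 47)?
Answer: 8*sqrt(14555)/15 ≈ 64.344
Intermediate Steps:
S(p) = -8 - 7*p
t(Z) = -7 + 2*Z/(47 + Z) (t(Z) = -7 + (Z + Z)/(Z + 47) = -7 + (2*Z)/(47 + Z) = -7 + 2*Z/(47 + Z))
O = 187429/45 (O = (-5053 + 9221) + (-329 - 5*(-8 - 7*12))/(47 + (-8 - 7*12)) = 4168 + (-329 - 5*(-8 - 84))/(47 + (-8 - 84)) = 4168 + (-329 - 5*(-92))/(47 - 92) = 4168 + (-329 + 460)/(-45) = 4168 - 1/45*131 = 4168 - 131/45 = 187429/45 ≈ 4165.1)
sqrt(O + s(-136)) = sqrt(187429/45 - 25) = sqrt(186304/45) = 8*sqrt(14555)/15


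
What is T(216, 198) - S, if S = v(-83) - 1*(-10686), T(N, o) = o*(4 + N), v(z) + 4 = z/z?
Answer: 32877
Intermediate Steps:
v(z) = -3 (v(z) = -4 + z/z = -4 + 1 = -3)
S = 10683 (S = -3 - 1*(-10686) = -3 + 10686 = 10683)
T(216, 198) - S = 198*(4 + 216) - 1*10683 = 198*220 - 10683 = 43560 - 10683 = 32877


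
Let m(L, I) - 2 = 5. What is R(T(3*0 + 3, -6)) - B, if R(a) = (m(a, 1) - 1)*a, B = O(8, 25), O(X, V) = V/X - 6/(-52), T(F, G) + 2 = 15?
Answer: 7775/104 ≈ 74.760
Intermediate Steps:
T(F, G) = 13 (T(F, G) = -2 + 15 = 13)
O(X, V) = 3/26 + V/X (O(X, V) = V/X - 6*(-1/52) = V/X + 3/26 = 3/26 + V/X)
m(L, I) = 7 (m(L, I) = 2 + 5 = 7)
B = 337/104 (B = 3/26 + 25/8 = 337/104 ≈ 3.2404)
R(a) = 6*a (R(a) = (7 - 1)*a = 6*a)
R(T(3*0 + 3, -6)) - B = 6*13 - 1*337/104 = 78 - 337/104 = 7775/104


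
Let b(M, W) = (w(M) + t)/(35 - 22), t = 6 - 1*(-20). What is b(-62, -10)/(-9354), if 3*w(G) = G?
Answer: -8/182403 ≈ -4.3859e-5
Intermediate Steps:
t = 26 (t = 6 + 20 = 26)
w(G) = G/3
b(M, W) = 2 + M/39 (b(M, W) = (M/3 + 26)/(35 - 22) = (26 + M/3)/13 = (26 + M/3)*(1/13) = 2 + M/39)
b(-62, -10)/(-9354) = (2 + (1/39)*(-62))/(-9354) = (2 - 62/39)*(-1/9354) = (16/39)*(-1/9354) = -8/182403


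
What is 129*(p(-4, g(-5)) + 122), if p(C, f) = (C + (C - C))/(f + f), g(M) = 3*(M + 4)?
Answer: 15824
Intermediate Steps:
g(M) = 12 + 3*M (g(M) = 3*(4 + M) = 12 + 3*M)
p(C, f) = C/(2*f) (p(C, f) = (C + 0)/((2*f)) = C*(1/(2*f)) = C/(2*f))
129*(p(-4, g(-5)) + 122) = 129*((½)*(-4)/(12 + 3*(-5)) + 122) = 129*((½)*(-4)/(12 - 15) + 122) = 129*((½)*(-4)/(-3) + 122) = 129*((½)*(-4)*(-⅓) + 122) = 129*(⅔ + 122) = 129*(368/3) = 15824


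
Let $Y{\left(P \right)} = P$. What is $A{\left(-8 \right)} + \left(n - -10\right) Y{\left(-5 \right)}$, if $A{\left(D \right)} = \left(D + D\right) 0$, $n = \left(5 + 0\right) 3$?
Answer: $-125$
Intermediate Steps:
$n = 15$ ($n = 5 \cdot 3 = 15$)
$A{\left(D \right)} = 0$ ($A{\left(D \right)} = 2 D 0 = 0$)
$A{\left(-8 \right)} + \left(n - -10\right) Y{\left(-5 \right)} = 0 + \left(15 - -10\right) \left(-5\right) = 0 + \left(15 + 10\right) \left(-5\right) = 0 + 25 \left(-5\right) = 0 - 125 = -125$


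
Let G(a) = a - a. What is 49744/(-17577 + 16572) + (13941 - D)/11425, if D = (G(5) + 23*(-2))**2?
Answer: -22257643/459285 ≈ -48.461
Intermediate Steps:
G(a) = 0
D = 2116 (D = (0 + 23*(-2))**2 = (0 - 46)**2 = (-46)**2 = 2116)
49744/(-17577 + 16572) + (13941 - D)/11425 = 49744/(-17577 + 16572) + (13941 - 1*2116)/11425 = 49744/(-1005) + (13941 - 2116)*(1/11425) = 49744*(-1/1005) + 11825*(1/11425) = -49744/1005 + 473/457 = -22257643/459285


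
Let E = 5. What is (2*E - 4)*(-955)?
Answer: -5730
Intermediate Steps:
(2*E - 4)*(-955) = (2*5 - 4)*(-955) = (10 - 4)*(-955) = 6*(-955) = -5730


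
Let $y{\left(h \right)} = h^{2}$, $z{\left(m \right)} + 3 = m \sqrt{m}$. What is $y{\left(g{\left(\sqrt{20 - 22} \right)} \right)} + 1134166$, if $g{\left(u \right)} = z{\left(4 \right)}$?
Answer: $1134191$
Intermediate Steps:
$z{\left(m \right)} = -3 + m^{\frac{3}{2}}$ ($z{\left(m \right)} = -3 + m \sqrt{m} = -3 + m^{\frac{3}{2}}$)
$g{\left(u \right)} = 5$ ($g{\left(u \right)} = -3 + 4^{\frac{3}{2}} = -3 + 8 = 5$)
$y{\left(g{\left(\sqrt{20 - 22} \right)} \right)} + 1134166 = 5^{2} + 1134166 = 25 + 1134166 = 1134191$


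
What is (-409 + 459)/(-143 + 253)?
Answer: 5/11 ≈ 0.45455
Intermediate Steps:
(-409 + 459)/(-143 + 253) = 50/110 = 50*(1/110) = 5/11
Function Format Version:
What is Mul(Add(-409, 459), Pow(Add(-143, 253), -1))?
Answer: Rational(5, 11) ≈ 0.45455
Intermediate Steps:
Mul(Add(-409, 459), Pow(Add(-143, 253), -1)) = Mul(50, Pow(110, -1)) = Mul(50, Rational(1, 110)) = Rational(5, 11)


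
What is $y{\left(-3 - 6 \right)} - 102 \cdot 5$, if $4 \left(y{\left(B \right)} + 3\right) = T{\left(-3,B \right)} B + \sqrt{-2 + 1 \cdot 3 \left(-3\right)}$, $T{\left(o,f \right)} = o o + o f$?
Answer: $-594 + \frac{i \sqrt{11}}{4} \approx -594.0 + 0.82916 i$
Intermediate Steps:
$T{\left(o,f \right)} = o^{2} + f o$
$y{\left(B \right)} = -3 + \frac{i \sqrt{11}}{4} + \frac{B \left(9 - 3 B\right)}{4}$ ($y{\left(B \right)} = -3 + \frac{- 3 \left(B - 3\right) B + \sqrt{-2 + 1 \cdot 3 \left(-3\right)}}{4} = -3 + \frac{- 3 \left(-3 + B\right) B + \sqrt{-2 + 3 \left(-3\right)}}{4} = -3 + \frac{\left(9 - 3 B\right) B + \sqrt{-2 - 9}}{4} = -3 + \frac{B \left(9 - 3 B\right) + \sqrt{-11}}{4} = -3 + \frac{B \left(9 - 3 B\right) + i \sqrt{11}}{4} = -3 + \frac{i \sqrt{11} + B \left(9 - 3 B\right)}{4} = -3 + \left(\frac{i \sqrt{11}}{4} + \frac{B \left(9 - 3 B\right)}{4}\right) = -3 + \frac{i \sqrt{11}}{4} + \frac{B \left(9 - 3 B\right)}{4}$)
$y{\left(-3 - 6 \right)} - 102 \cdot 5 = \left(-3 + \frac{i \sqrt{11}}{4} + \frac{3 \left(-3 - 6\right) \left(3 - \left(-3 - 6\right)\right)}{4}\right) - 102 \cdot 5 = \left(-3 + \frac{i \sqrt{11}}{4} + \frac{3}{4} \left(-9\right) \left(3 - -9\right)\right) - 510 = \left(-3 + \frac{i \sqrt{11}}{4} + \frac{3}{4} \left(-9\right) \left(3 + 9\right)\right) - 510 = \left(-3 + \frac{i \sqrt{11}}{4} + \frac{3}{4} \left(-9\right) 12\right) - 510 = \left(-3 + \frac{i \sqrt{11}}{4} - 81\right) - 510 = \left(-84 + \frac{i \sqrt{11}}{4}\right) - 510 = -594 + \frac{i \sqrt{11}}{4}$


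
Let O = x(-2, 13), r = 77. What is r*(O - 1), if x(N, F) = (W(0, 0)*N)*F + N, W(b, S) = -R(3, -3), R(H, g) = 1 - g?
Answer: 7777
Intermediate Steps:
W(b, S) = -4 (W(b, S) = -(1 - 1*(-3)) = -(1 + 3) = -1*4 = -4)
x(N, F) = N - 4*F*N (x(N, F) = (-4*N)*F + N = -4*F*N + N = N - 4*F*N)
O = 102 (O = -2*(1 - 4*13) = -2*(1 - 52) = -2*(-51) = 102)
r*(O - 1) = 77*(102 - 1) = 77*101 = 7777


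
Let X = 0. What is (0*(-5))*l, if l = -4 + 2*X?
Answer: 0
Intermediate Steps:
l = -4 (l = -4 + 2*0 = -4 + 0 = -4)
(0*(-5))*l = (0*(-5))*(-4) = 0*(-4) = 0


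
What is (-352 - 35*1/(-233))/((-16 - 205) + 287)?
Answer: -27327/5126 ≈ -5.3311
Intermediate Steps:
(-352 - 35*1/(-233))/((-16 - 205) + 287) = (-352 - 35*(-1/233))/(-221 + 287) = (-352 + 35/233)/66 = -81981/233*1/66 = -27327/5126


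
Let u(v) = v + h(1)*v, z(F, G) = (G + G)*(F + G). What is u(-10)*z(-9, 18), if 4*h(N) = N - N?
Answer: -3240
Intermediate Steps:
h(N) = 0 (h(N) = (N - N)/4 = (¼)*0 = 0)
z(F, G) = 2*G*(F + G) (z(F, G) = (2*G)*(F + G) = 2*G*(F + G))
u(v) = v (u(v) = v + 0*v = v + 0 = v)
u(-10)*z(-9, 18) = -20*18*(-9 + 18) = -20*18*9 = -10*324 = -3240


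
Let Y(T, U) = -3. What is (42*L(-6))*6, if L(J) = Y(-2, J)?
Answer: -756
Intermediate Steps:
L(J) = -3
(42*L(-6))*6 = (42*(-3))*6 = -126*6 = -756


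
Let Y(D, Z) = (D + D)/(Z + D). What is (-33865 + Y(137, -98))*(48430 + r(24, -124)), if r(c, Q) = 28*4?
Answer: -4930601374/3 ≈ -1.6435e+9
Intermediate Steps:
Y(D, Z) = 2*D/(D + Z) (Y(D, Z) = (2*D)/(D + Z) = 2*D/(D + Z))
r(c, Q) = 112
(-33865 + Y(137, -98))*(48430 + r(24, -124)) = (-33865 + 2*137/(137 - 98))*(48430 + 112) = (-33865 + 2*137/39)*48542 = (-33865 + 2*137*(1/39))*48542 = (-33865 + 274/39)*48542 = -1320461/39*48542 = -4930601374/3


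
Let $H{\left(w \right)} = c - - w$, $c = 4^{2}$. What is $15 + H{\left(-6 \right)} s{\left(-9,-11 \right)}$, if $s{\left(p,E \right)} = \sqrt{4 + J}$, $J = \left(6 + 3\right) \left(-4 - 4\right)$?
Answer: $15 + 20 i \sqrt{17} \approx 15.0 + 82.462 i$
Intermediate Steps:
$J = -72$ ($J = 9 \left(-8\right) = -72$)
$c = 16$
$s{\left(p,E \right)} = 2 i \sqrt{17}$ ($s{\left(p,E \right)} = \sqrt{4 - 72} = \sqrt{-68} = 2 i \sqrt{17}$)
$H{\left(w \right)} = 16 + w$ ($H{\left(w \right)} = 16 - - w = 16 + w$)
$15 + H{\left(-6 \right)} s{\left(-9,-11 \right)} = 15 + \left(16 - 6\right) 2 i \sqrt{17} = 15 + 10 \cdot 2 i \sqrt{17} = 15 + 20 i \sqrt{17}$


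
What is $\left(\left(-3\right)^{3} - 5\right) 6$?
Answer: $-192$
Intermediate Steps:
$\left(\left(-3\right)^{3} - 5\right) 6 = \left(-27 - 5\right) 6 = \left(-32\right) 6 = -192$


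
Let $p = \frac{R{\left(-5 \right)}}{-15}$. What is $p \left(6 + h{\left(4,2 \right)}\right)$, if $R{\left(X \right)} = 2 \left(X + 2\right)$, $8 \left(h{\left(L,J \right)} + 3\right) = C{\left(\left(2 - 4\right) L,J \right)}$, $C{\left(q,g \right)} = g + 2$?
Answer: $\frac{7}{5} \approx 1.4$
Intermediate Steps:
$C{\left(q,g \right)} = 2 + g$
$h{\left(L,J \right)} = - \frac{11}{4} + \frac{J}{8}$ ($h{\left(L,J \right)} = -3 + \frac{2 + J}{8} = -3 + \left(\frac{1}{4} + \frac{J}{8}\right) = - \frac{11}{4} + \frac{J}{8}$)
$R{\left(X \right)} = 4 + 2 X$ ($R{\left(X \right)} = 2 \left(2 + X\right) = 4 + 2 X$)
$p = \frac{2}{5}$ ($p = \frac{4 + 2 \left(-5\right)}{-15} = \left(4 - 10\right) \left(- \frac{1}{15}\right) = \left(-6\right) \left(- \frac{1}{15}\right) = \frac{2}{5} \approx 0.4$)
$p \left(6 + h{\left(4,2 \right)}\right) = \frac{2 \left(6 + \left(- \frac{11}{4} + \frac{1}{8} \cdot 2\right)\right)}{5} = \frac{2 \left(6 + \left(- \frac{11}{4} + \frac{1}{4}\right)\right)}{5} = \frac{2 \left(6 - \frac{5}{2}\right)}{5} = \frac{2}{5} \cdot \frac{7}{2} = \frac{7}{5}$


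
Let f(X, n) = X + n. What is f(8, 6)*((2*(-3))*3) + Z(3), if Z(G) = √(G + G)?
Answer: -252 + √6 ≈ -249.55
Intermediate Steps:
Z(G) = √2*√G (Z(G) = √(2*G) = √2*√G)
f(8, 6)*((2*(-3))*3) + Z(3) = (8 + 6)*((2*(-3))*3) + √2*√3 = 14*(-6*3) + √6 = 14*(-18) + √6 = -252 + √6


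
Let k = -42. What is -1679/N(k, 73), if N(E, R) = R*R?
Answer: -23/73 ≈ -0.31507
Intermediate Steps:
N(E, R) = R**2
-1679/N(k, 73) = -1679/(73**2) = -1679/5329 = -1679*1/5329 = -23/73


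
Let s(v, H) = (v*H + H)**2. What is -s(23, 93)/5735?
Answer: -160704/185 ≈ -868.67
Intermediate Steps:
s(v, H) = (H + H*v)**2 (s(v, H) = (H*v + H)**2 = (H + H*v)**2)
-s(23, 93)/5735 = -93**2*(1 + 23)**2/5735 = -8649*24**2/5735 = -8649*576/5735 = -4981824/5735 = -1*160704/185 = -160704/185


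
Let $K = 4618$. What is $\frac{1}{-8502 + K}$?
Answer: $- \frac{1}{3884} \approx -0.00025747$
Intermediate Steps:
$\frac{1}{-8502 + K} = \frac{1}{-8502 + 4618} = \frac{1}{-3884} = - \frac{1}{3884}$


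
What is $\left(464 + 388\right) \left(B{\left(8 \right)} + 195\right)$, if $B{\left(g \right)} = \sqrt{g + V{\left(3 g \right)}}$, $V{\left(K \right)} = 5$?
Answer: $166140 + 852 \sqrt{13} \approx 1.6921 \cdot 10^{5}$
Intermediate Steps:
$B{\left(g \right)} = \sqrt{5 + g}$ ($B{\left(g \right)} = \sqrt{g + 5} = \sqrt{5 + g}$)
$\left(464 + 388\right) \left(B{\left(8 \right)} + 195\right) = \left(464 + 388\right) \left(\sqrt{5 + 8} + 195\right) = 852 \left(\sqrt{13} + 195\right) = 852 \left(195 + \sqrt{13}\right) = 166140 + 852 \sqrt{13}$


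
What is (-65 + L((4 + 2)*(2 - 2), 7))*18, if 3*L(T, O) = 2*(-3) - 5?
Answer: -1236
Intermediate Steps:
L(T, O) = -11/3 (L(T, O) = (2*(-3) - 5)/3 = (-6 - 5)/3 = (⅓)*(-11) = -11/3)
(-65 + L((4 + 2)*(2 - 2), 7))*18 = (-65 - 11/3)*18 = -206/3*18 = -1236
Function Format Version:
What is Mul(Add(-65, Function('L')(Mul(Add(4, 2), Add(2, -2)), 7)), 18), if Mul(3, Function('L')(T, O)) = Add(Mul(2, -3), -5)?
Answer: -1236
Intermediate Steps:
Function('L')(T, O) = Rational(-11, 3) (Function('L')(T, O) = Mul(Rational(1, 3), Add(Mul(2, -3), -5)) = Mul(Rational(1, 3), Add(-6, -5)) = Mul(Rational(1, 3), -11) = Rational(-11, 3))
Mul(Add(-65, Function('L')(Mul(Add(4, 2), Add(2, -2)), 7)), 18) = Mul(Add(-65, Rational(-11, 3)), 18) = Mul(Rational(-206, 3), 18) = -1236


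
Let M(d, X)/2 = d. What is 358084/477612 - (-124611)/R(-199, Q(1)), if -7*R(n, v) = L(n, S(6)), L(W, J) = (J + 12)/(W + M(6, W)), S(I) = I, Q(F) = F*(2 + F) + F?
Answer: 2164057484375/238806 ≈ 9.0620e+6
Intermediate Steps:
M(d, X) = 2*d
Q(F) = F + F*(2 + F)
L(W, J) = (12 + J)/(12 + W) (L(W, J) = (J + 12)/(W + 2*6) = (12 + J)/(W + 12) = (12 + J)/(12 + W))
R(n, v) = -18/(7*(12 + n)) (R(n, v) = -(12 + 6)/(7*(12 + n)) = -18/(7*(12 + n)))
358084/477612 - (-124611)/R(-199, Q(1)) = 358084/477612 - (-124611)/((-18/(84 + 7*(-199)))) = 358084*(1/477612) - (-124611)/((-18/(84 - 1393))) = 89521/119403 - (-124611)/((-18/(-1309))) = 89521/119403 - (-124611)/((-18*(-1/1309))) = 89521/119403 - (-124611)/18/1309 = 89521/119403 - (-124611)*1309/18 = 89521/119403 - 1*(-54371933/6) = 89521/119403 + 54371933/6 = 2164057484375/238806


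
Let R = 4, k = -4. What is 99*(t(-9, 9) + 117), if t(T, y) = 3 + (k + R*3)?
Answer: 12672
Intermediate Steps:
t(T, y) = 11 (t(T, y) = 3 + (-4 + 4*3) = 3 + (-4 + 12) = 3 + 8 = 11)
99*(t(-9, 9) + 117) = 99*(11 + 117) = 99*128 = 12672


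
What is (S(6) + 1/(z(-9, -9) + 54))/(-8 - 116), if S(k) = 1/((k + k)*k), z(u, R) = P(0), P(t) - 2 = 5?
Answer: -133/544608 ≈ -0.00024421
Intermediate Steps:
P(t) = 7 (P(t) = 2 + 5 = 7)
z(u, R) = 7
S(k) = 1/(2*k²) (S(k) = 1/(((2*k))*k) = (1/(2*k))/k = 1/(2*k²))
(S(6) + 1/(z(-9, -9) + 54))/(-8 - 116) = ((½)/6² + 1/(7 + 54))/(-8 - 116) = ((½)*(1/36) + 1/61)/(-124) = (1/72 + 1/61)*(-1/124) = (133/4392)*(-1/124) = -133/544608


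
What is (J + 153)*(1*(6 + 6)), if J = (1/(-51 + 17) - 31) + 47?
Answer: 34470/17 ≈ 2027.6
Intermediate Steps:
J = 543/34 (J = (1/(-34) - 31) + 47 = (-1/34 - 31) + 47 = -1055/34 + 47 = 543/34 ≈ 15.971)
(J + 153)*(1*(6 + 6)) = (543/34 + 153)*(1*(6 + 6)) = 5745*(1*12)/34 = (5745/34)*12 = 34470/17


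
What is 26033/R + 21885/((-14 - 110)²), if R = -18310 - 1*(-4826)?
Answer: -26296517/51832496 ≈ -0.50734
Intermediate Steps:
R = -13484 (R = -18310 + 4826 = -13484)
26033/R + 21885/((-14 - 110)²) = 26033/(-13484) + 21885/((-14 - 110)²) = 26033*(-1/13484) + 21885/((-124)²) = -26033/13484 + 21885/15376 = -26296517/51832496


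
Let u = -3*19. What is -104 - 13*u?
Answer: 637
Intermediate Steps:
u = -57
-104 - 13*u = -104 - 13*(-57) = -104 + 741 = 637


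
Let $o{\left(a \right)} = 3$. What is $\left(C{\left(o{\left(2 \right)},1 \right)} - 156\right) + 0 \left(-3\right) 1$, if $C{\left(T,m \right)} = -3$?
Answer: $-159$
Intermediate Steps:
$\left(C{\left(o{\left(2 \right)},1 \right)} - 156\right) + 0 \left(-3\right) 1 = \left(-3 - 156\right) + 0 \left(-3\right) 1 = -159 + 0 \cdot 1 = -159 + 0 = -159$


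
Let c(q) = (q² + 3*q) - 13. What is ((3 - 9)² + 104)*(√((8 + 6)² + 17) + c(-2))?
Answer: -2100 + 140*√213 ≈ -56.767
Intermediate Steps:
c(q) = -13 + q² + 3*q
((3 - 9)² + 104)*(√((8 + 6)² + 17) + c(-2)) = ((3 - 9)² + 104)*(√((8 + 6)² + 17) + (-13 + (-2)² + 3*(-2))) = ((-6)² + 104)*(√(14² + 17) + (-13 + 4 - 6)) = (36 + 104)*(√(196 + 17) - 15) = 140*(√213 - 15) = 140*(-15 + √213) = -2100 + 140*√213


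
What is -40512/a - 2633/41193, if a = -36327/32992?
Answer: 18352436930827/498806037 ≈ 36793.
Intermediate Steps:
a = -36327/32992 (a = -36327*1/32992 = -36327/32992 ≈ -1.1011)
-40512/a - 2633/41193 = -40512/(-36327/32992) - 2633/41193 = -40512*(-32992/36327) - 2633*1/41193 = 445523968/12109 - 2633/41193 = 18352436930827/498806037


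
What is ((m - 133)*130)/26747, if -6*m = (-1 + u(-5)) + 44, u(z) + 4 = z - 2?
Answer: -53950/80241 ≈ -0.67235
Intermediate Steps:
u(z) = -6 + z (u(z) = -4 + (z - 2) = -4 + (-2 + z) = -6 + z)
m = -16/3 (m = -((-1 + (-6 - 5)) + 44)/6 = -((-1 - 11) + 44)/6 = -(-12 + 44)/6 = -1/6*32 = -16/3 ≈ -5.3333)
((m - 133)*130)/26747 = ((-16/3 - 133)*130)/26747 = -415/3*130*(1/26747) = -53950/3*1/26747 = -53950/80241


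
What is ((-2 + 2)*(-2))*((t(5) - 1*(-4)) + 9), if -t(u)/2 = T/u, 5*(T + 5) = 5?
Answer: 0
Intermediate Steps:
T = -4 (T = -5 + (⅕)*5 = -5 + 1 = -4)
t(u) = 8/u (t(u) = -(-8)/u = 8/u)
((-2 + 2)*(-2))*((t(5) - 1*(-4)) + 9) = ((-2 + 2)*(-2))*((8/5 - 1*(-4)) + 9) = (0*(-2))*((8*(⅕) + 4) + 9) = 0*((8/5 + 4) + 9) = 0*(28/5 + 9) = 0*(73/5) = 0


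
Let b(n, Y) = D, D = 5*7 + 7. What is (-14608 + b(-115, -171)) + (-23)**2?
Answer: -14037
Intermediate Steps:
D = 42 (D = 35 + 7 = 42)
b(n, Y) = 42
(-14608 + b(-115, -171)) + (-23)**2 = (-14608 + 42) + (-23)**2 = -14566 + 529 = -14037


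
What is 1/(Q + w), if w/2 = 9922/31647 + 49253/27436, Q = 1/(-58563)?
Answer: 770429177406/3249221239151 ≈ 0.23711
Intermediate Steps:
Q = -1/58563 ≈ -1.7076e-5
w = 166448153/39466686 (w = 2*(9922/31647 + 49253/27436) = 2*(9922*(1/31647) + 49253*(1/27436)) = 2*(902/2877 + 49253/27436) = 2*(166448153/78933372) = 166448153/39466686 ≈ 4.2174)
1/(Q + w) = 1/(-1/58563 + 166448153/39466686) = 1/(3249221239151/770429177406) = 770429177406/3249221239151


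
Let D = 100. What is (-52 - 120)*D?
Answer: -17200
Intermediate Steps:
(-52 - 120)*D = (-52 - 120)*100 = -172*100 = -17200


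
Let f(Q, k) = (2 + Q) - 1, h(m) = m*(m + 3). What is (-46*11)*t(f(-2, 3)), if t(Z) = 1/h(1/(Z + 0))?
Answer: 253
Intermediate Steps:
h(m) = m*(3 + m)
f(Q, k) = 1 + Q
t(Z) = Z/(3 + 1/Z) (t(Z) = 1/((3 + 1/(Z + 0))/(Z + 0)) = 1/((3 + 1/Z)/Z) = Z/(3 + 1/Z))
(-46*11)*t(f(-2, 3)) = (-46*11)*((1 - 2)**2/(1 + 3*(1 - 2))) = -506*(-1)**2/(1 + 3*(-1)) = -506/(1 - 3) = -506/(-2) = -506*(-1)/2 = -506*(-1/2) = 253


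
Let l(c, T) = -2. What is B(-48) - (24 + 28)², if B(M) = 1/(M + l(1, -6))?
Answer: -135201/50 ≈ -2704.0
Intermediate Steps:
B(M) = 1/(-2 + M) (B(M) = 1/(M - 2) = 1/(-2 + M))
B(-48) - (24 + 28)² = 1/(-2 - 48) - (24 + 28)² = 1/(-50) - 1*52² = -1/50 - 1*2704 = -1/50 - 2704 = -135201/50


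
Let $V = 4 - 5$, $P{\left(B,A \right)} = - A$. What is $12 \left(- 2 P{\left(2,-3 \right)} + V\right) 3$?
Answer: $-252$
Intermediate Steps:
$V = -1$ ($V = 4 - 5 = -1$)
$12 \left(- 2 P{\left(2,-3 \right)} + V\right) 3 = 12 \left(- 2 \left(\left(-1\right) \left(-3\right)\right) - 1\right) 3 = 12 \left(\left(-2\right) 3 - 1\right) 3 = 12 \left(-6 - 1\right) 3 = 12 \left(-7\right) 3 = \left(-84\right) 3 = -252$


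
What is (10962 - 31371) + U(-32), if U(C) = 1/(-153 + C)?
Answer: -3775666/185 ≈ -20409.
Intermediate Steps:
(10962 - 31371) + U(-32) = (10962 - 31371) + 1/(-153 - 32) = -20409 + 1/(-185) = -20409 - 1/185 = -3775666/185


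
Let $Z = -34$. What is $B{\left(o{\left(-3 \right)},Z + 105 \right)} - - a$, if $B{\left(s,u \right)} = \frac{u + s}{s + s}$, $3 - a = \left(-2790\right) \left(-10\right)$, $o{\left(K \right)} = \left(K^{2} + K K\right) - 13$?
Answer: $- \frac{139447}{5} \approx -27889.0$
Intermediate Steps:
$o{\left(K \right)} = -13 + 2 K^{2}$ ($o{\left(K \right)} = \left(K^{2} + K^{2}\right) - 13 = 2 K^{2} - 13 = -13 + 2 K^{2}$)
$a = -27897$ ($a = 3 - \left(-2790\right) \left(-10\right) = 3 - 27900 = -27897$)
$B{\left(s,u \right)} = \frac{s + u}{2 s}$
$B{\left(o{\left(-3 \right)},Z + 105 \right)} - - a = \frac{\left(-13 + 2 \left(-3\right)^{2}\right) + \left(-34 + 105\right)}{2 \left(-13 + 2 \left(-3\right)^{2}\right)} - \left(-1\right) \left(-27897\right) = \frac{\left(-13 + 2 \cdot 9\right) + 71}{2 \left(-13 + 2 \cdot 9\right)} - 27897 = \frac{\left(-13 + 18\right) + 71}{2 \left(-13 + 18\right)} - 27897 = \frac{5 + 71}{2 \cdot 5} - 27897 = \frac{1}{2} \cdot \frac{1}{5} \cdot 76 - 27897 = \frac{38}{5} - 27897 = - \frac{139447}{5}$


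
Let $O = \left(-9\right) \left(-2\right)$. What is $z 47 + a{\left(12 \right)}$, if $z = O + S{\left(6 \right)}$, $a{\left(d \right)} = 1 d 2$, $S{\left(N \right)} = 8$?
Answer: $1246$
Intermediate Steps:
$O = 18$
$a{\left(d \right)} = 2 d$ ($a{\left(d \right)} = d 2 = 2 d$)
$z = 26$ ($z = 18 + 8 = 26$)
$z 47 + a{\left(12 \right)} = 26 \cdot 47 + 2 \cdot 12 = 1222 + 24 = 1246$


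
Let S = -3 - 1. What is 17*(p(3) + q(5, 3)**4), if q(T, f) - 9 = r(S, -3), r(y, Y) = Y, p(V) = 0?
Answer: 22032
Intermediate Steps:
S = -4
q(T, f) = 6 (q(T, f) = 9 - 3 = 6)
17*(p(3) + q(5, 3)**4) = 17*(0 + 6**4) = 17*(0 + 1296) = 17*1296 = 22032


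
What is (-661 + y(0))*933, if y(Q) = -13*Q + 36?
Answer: -583125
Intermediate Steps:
y(Q) = 36 - 13*Q
(-661 + y(0))*933 = (-661 + (36 - 13*0))*933 = (-661 + (36 + 0))*933 = (-661 + 36)*933 = -625*933 = -583125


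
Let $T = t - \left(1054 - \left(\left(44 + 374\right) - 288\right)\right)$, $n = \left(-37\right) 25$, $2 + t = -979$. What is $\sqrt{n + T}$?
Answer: $i \sqrt{2830} \approx 53.198 i$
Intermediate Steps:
$t = -981$ ($t = -2 - 979 = -981$)
$n = -925$
$T = -1905$ ($T = -981 - \left(1054 - \left(\left(44 + 374\right) - 288\right)\right) = -981 - \left(1054 - \left(418 - 288\right)\right) = -981 - \left(1054 - 130\right) = -981 - 924 = -1905$)
$\sqrt{n + T} = \sqrt{-925 - 1905} = \sqrt{-2830} = i \sqrt{2830}$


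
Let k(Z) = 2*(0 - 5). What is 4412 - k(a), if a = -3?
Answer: 4422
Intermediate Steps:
k(Z) = -10 (k(Z) = 2*(-5) = -10)
4412 - k(a) = 4412 - 1*(-10) = 4412 + 10 = 4422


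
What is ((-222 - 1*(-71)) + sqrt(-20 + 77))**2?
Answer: (151 - sqrt(57))**2 ≈ 20578.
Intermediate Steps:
((-222 - 1*(-71)) + sqrt(-20 + 77))**2 = ((-222 + 71) + sqrt(57))**2 = (-151 + sqrt(57))**2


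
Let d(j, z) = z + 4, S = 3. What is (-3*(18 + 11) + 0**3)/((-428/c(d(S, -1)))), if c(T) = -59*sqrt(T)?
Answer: -5133*sqrt(3)/428 ≈ -20.772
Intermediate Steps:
d(j, z) = 4 + z
(-3*(18 + 11) + 0**3)/((-428/c(d(S, -1)))) = (-3*(18 + 11) + 0**3)/((-428*(-1/(59*sqrt(4 - 1))))) = (-3*29 + 0)/((-428*(-sqrt(3)/177))) = (-87 + 0)/((-(-428)*sqrt(3)/177)) = -87*59*sqrt(3)/428 = -5133*sqrt(3)/428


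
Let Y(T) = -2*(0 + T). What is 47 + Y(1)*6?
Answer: 35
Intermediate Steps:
Y(T) = -2*T
47 + Y(1)*6 = 47 - 2*1*6 = 47 - 2*6 = 47 - 12 = 35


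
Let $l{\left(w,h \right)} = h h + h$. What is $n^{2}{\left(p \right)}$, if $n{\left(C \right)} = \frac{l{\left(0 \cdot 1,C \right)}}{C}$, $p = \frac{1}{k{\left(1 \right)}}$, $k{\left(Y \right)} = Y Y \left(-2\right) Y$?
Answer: $\frac{1}{4} \approx 0.25$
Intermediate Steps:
$l{\left(w,h \right)} = h + h^{2}$ ($l{\left(w,h \right)} = h^{2} + h = h + h^{2}$)
$k{\left(Y \right)} = - 2 Y^{3}$ ($k{\left(Y \right)} = Y^{2} \left(-2\right) Y = - 2 Y^{2} Y = - 2 Y^{3}$)
$p = - \frac{1}{2}$ ($p = \frac{1}{\left(-2\right) 1^{3}} = \frac{1}{\left(-2\right) 1} = \frac{1}{-2} = - \frac{1}{2} \approx -0.5$)
$n{\left(C \right)} = 1 + C$ ($n{\left(C \right)} = \frac{C \left(1 + C\right)}{C} = 1 + C$)
$n^{2}{\left(p \right)} = \left(1 - \frac{1}{2}\right)^{2} = \left(\frac{1}{2}\right)^{2} = \frac{1}{4}$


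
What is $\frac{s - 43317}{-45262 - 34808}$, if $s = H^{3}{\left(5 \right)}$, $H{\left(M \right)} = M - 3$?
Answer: $\frac{43309}{80070} \approx 0.54089$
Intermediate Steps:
$H{\left(M \right)} = -3 + M$
$s = 8$ ($s = \left(-3 + 5\right)^{3} = 2^{3} = 8$)
$\frac{s - 43317}{-45262 - 34808} = \frac{8 - 43317}{-45262 - 34808} = - \frac{43309}{-80070} = \left(-43309\right) \left(- \frac{1}{80070}\right) = \frac{43309}{80070}$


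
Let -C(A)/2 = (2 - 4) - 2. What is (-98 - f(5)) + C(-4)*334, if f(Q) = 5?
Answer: 2569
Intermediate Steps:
C(A) = 8 (C(A) = -2*((2 - 4) - 2) = -2*(-2 - 2) = -2*(-4) = 8)
(-98 - f(5)) + C(-4)*334 = (-98 - 1*5) + 8*334 = (-98 - 5) + 2672 = -103 + 2672 = 2569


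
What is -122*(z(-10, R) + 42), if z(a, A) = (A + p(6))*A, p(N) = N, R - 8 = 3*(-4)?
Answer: -4148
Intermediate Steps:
R = -4 (R = 8 + 3*(-4) = 8 - 12 = -4)
z(a, A) = A*(6 + A) (z(a, A) = (A + 6)*A = (6 + A)*A = A*(6 + A))
-122*(z(-10, R) + 42) = -122*(-4*(6 - 4) + 42) = -122*(-4*2 + 42) = -122*(-8 + 42) = -122*34 = -4148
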